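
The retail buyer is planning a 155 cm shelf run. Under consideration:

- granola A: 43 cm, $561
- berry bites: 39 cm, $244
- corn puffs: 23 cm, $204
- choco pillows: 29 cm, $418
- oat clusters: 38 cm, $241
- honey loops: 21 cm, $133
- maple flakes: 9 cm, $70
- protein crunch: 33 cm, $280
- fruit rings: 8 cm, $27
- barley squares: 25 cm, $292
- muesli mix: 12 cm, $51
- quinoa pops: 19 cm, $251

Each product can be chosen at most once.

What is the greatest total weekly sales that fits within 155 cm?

1802

Filling by ratio: granola A + corn puffs + choco pillows + maple flakes + barley squares + quinoa pops for 1796, with 7 cm left unused.
Replace corn puffs and maple flakes with protein crunch: the trade gains 6 net, giving 1802 at 149 cm.
Next best is granola A + corn puffs + choco pillows + maple flakes + barley squares + quinoa pops at 1796 (148 cm) — short by 6.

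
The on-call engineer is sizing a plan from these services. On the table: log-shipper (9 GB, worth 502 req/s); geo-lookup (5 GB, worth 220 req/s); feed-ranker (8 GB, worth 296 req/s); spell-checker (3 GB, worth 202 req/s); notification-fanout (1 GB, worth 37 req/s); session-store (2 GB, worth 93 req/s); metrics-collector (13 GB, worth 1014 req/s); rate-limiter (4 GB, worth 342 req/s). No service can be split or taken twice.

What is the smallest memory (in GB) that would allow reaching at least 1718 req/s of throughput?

Need the lightest bundle worth ≥ 1718.
log-shipper + spell-checker + metrics-collector: 1718 throughput at 25 GB.
No combination under 25 GB hits 1718.

25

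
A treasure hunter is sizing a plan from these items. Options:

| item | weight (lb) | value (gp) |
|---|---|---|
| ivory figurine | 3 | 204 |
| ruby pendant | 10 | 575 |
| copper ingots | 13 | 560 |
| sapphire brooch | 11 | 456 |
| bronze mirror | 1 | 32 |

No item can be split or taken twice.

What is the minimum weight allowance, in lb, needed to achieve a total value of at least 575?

Minimise lb subject to total value ≥ 575.
ruby pendant: 575 value at 10 lb.
Below 10 lb the best achievable stays under 575.

10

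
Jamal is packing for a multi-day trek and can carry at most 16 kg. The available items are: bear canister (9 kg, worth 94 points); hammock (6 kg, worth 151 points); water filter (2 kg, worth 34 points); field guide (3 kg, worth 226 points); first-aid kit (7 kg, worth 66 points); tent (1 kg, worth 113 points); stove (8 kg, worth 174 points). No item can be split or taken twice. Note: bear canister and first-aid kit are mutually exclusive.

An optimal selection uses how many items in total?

4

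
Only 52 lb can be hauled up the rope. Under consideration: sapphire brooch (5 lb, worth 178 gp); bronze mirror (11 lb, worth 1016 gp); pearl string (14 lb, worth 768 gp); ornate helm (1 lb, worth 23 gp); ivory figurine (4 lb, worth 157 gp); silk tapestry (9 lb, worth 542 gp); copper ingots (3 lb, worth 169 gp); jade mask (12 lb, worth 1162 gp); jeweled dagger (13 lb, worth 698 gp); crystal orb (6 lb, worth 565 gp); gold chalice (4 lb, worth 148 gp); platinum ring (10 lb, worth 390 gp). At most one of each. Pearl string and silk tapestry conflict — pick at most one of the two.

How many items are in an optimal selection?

6

The maximum value within 52 lb is 4006.
For example bronze mirror + ornate helm + silk tapestry + jade mask + jeweled dagger + crystal orb achieves it, using 52 lb.
All optima have 6 items.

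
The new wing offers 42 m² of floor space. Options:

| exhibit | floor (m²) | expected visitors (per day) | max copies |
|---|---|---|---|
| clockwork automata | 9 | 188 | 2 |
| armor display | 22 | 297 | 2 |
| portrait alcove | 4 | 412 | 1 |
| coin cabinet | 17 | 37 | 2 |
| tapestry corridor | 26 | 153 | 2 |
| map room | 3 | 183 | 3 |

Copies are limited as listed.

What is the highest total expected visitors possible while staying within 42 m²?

1337

Ranking by ratio (expected visitors/m²): portrait alcove 103.00, map room 61.00, clockwork automata 20.89, armor display 13.50.
The ratio ordering already packs tightly: 2×clockwork automata + portrait alcove + 3×map room, 31 m², 1337.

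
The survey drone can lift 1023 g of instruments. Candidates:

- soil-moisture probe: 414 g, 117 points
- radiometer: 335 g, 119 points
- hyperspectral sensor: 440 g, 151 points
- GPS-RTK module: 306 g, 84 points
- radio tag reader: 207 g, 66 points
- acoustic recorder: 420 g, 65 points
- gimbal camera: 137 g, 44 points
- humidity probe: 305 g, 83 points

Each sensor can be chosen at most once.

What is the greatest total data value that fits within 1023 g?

336

By data value per g: radiometer 0.36, hyperspectral sensor 0.34, gimbal camera 0.32, radio tag reader 0.32 lead.
The ratio heuristic lands on radiometer + hyperspectral sensor + gimbal camera (314) but leaves 111 g idle.
Dropping gimbal camera frees 137 g; slotting in radio tag reader (207 g) lifts the total to 336 at 982 g.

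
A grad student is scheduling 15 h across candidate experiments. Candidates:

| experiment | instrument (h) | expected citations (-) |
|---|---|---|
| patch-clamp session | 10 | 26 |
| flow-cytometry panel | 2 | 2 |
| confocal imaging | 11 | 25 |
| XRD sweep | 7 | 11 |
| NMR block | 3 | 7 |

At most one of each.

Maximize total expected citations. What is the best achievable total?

Ranking by ratio (expected citations/h): patch-clamp session 2.60, NMR block 2.33, confocal imaging 2.27, XRD sweep 1.57.
The ratio ordering already packs tightly: patch-clamp session + flow-cytometry panel + NMR block, 15 h, 35.
Every other selection either busts 15 h or fails to beat 35.

35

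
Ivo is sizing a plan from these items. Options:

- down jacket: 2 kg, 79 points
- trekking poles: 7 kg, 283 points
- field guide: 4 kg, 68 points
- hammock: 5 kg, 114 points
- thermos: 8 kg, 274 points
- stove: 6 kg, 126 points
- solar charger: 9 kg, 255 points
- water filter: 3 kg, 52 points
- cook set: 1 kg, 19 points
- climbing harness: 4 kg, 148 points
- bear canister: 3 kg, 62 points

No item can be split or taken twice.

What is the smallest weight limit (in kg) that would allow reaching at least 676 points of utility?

Look for the lowest-weight combination reaching 676.
Taking trekking poles + thermos + climbing harness gives 705 (≥ 676) for 19 kg.
No combination under 19 kg hits 676.

19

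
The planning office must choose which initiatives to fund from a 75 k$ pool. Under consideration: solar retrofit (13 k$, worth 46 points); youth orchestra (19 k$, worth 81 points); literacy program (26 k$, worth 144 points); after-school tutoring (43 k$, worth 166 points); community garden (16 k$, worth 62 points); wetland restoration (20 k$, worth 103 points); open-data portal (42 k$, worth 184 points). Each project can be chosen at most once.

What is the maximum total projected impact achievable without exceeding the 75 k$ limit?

355

Filling by ratio: youth orchestra + literacy program + wetland restoration for 328, with 10 k$ left unused.
Dropping youth orchestra frees 19 k$; slotting in solar retrofit + community garden (29 k$) lifts the total to 355 at 75 k$.
Every other selection either busts 75 k$ or fails to beat 355.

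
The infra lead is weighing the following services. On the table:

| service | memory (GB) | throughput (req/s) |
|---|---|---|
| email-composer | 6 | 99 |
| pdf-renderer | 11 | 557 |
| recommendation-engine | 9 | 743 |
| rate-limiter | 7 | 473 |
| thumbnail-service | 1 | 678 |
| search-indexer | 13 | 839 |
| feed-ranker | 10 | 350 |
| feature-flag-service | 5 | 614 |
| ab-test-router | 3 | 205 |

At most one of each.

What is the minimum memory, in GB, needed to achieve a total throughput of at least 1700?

13

Minimise GB subject to total throughput ≥ 1700.
rate-limiter + thumbnail-service + feature-flag-service: 1765 throughput at 13 GB.
Below 13 GB the best achievable stays under 1700.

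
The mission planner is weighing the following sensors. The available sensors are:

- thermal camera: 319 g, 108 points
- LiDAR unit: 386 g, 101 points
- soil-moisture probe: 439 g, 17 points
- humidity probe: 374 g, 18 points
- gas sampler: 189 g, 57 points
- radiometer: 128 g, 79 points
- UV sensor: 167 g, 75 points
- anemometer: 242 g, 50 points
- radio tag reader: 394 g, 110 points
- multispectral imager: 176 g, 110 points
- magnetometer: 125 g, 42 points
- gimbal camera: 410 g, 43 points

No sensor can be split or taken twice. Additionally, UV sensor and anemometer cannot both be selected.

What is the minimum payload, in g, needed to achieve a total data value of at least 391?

915

Look for the lowest-payload combination reaching 391.
Taking thermal camera + radiometer + UV sensor + multispectral imager + magnetometer gives 414 (≥ 391) for 915 g.
No combination under 915 g hits 391.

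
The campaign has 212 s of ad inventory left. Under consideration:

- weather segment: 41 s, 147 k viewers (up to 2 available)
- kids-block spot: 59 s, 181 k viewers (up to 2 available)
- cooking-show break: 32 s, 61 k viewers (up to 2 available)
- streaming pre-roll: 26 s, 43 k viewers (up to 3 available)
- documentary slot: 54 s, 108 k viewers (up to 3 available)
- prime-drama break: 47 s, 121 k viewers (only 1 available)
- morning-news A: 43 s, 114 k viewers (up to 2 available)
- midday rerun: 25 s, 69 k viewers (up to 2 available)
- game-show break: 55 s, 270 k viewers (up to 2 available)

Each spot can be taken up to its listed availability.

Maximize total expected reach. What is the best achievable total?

By expected reach per s: game-show break 4.91, weather segment 3.59, kids-block spot 3.07 lead.
A density-first pass picks 2×weather segment + 2×game-show break — 834 at 192 s.
Replace weather segment with kids-block spot: the trade gains 34 net, giving 868 at 210 s.
That's the maximum — no swap from here does better than 868.

868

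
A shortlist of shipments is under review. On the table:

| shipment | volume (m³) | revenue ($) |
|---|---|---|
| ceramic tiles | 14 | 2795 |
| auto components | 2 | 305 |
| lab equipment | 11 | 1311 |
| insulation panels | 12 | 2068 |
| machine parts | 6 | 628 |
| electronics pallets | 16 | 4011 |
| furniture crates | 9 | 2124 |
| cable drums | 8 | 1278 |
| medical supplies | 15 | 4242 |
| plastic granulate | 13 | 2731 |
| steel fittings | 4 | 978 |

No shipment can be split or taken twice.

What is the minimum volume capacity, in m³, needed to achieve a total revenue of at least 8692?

35

Look for the lowest-volume combination reaching 8692.
Taking electronics pallets + medical supplies + steel fittings gives 9231 (≥ 8692) for 35 m³.
Any bundle with less than 35 m³ falls short of 8692.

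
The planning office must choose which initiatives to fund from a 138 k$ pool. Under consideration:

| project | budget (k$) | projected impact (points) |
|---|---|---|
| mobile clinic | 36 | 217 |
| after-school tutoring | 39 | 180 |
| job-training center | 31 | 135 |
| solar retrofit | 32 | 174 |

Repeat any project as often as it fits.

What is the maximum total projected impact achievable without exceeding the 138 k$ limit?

782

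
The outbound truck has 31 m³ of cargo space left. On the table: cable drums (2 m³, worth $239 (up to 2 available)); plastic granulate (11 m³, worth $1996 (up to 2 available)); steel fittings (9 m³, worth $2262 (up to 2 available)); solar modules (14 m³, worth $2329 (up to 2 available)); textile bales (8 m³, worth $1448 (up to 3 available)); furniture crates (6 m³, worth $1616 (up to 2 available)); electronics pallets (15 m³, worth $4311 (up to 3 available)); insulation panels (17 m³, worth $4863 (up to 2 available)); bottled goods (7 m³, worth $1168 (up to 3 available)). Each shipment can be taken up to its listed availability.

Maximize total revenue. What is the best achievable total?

Taking 2×electronics pallets: 30 m³ used, 8622 in revenue.
Every other selection either busts 31 m³ or exceeds an availability limit or fails to beat 8622.

8622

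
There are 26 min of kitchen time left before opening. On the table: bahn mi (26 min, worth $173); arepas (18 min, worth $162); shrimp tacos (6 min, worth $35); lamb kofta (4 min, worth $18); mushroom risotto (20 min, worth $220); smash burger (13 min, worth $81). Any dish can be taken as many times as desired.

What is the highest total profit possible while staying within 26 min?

Ranking by ratio (profit/min): mushroom risotto 11.00, arepas 9.00, bahn mi 6.65.
Taking shrimp tacos + mushroom risotto: 26 min used, 255 in profit.
That's the maximum — no swap from here does better than 255.

255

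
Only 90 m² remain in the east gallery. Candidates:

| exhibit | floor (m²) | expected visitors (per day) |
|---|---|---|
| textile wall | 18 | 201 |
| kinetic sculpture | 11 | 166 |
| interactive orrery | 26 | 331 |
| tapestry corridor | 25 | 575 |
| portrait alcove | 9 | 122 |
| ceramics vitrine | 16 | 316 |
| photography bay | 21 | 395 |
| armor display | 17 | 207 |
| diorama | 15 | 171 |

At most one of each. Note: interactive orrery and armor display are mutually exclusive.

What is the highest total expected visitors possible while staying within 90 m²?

Taking the top-ratio exhibits first gives kinetic sculpture + tapestry corridor + portrait alcove + ceramics vitrine + photography bay for 1574 (82 m²).
The 9 m² tied up in portrait alcove is better spent on armor display — total rises to 1659 (90 m²).
The closest alternative, kinetic sculpture + tapestry corridor + ceramics vitrine + photography bay + diorama, reaches only 1623.

1659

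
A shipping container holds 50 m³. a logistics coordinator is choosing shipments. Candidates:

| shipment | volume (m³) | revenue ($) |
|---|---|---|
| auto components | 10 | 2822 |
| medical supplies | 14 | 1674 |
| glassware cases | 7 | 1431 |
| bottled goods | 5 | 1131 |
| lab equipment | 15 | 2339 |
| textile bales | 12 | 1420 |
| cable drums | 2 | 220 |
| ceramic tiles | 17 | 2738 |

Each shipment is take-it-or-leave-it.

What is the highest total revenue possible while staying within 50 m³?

The ratio heuristic lands on auto components + glassware cases + bottled goods + cable drums + ceramic tiles (8342) but leaves 9 m³ idle.
Dropping bottled goods and cable drums frees 7 m³; slotting in lab equipment (15 m³) lifts the total to 9330 at 49 m³.

9330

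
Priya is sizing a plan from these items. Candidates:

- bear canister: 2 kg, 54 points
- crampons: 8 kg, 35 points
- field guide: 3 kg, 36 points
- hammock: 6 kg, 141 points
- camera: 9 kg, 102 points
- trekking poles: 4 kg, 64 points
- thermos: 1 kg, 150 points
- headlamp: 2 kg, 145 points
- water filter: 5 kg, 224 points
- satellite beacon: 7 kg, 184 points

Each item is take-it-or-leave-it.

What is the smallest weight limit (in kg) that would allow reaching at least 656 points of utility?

14

Look for the lowest-weight combination reaching 656.
Taking hammock + thermos + headlamp + water filter gives 660 (≥ 656) for 14 kg.
Any bundle with less than 14 kg falls short of 656.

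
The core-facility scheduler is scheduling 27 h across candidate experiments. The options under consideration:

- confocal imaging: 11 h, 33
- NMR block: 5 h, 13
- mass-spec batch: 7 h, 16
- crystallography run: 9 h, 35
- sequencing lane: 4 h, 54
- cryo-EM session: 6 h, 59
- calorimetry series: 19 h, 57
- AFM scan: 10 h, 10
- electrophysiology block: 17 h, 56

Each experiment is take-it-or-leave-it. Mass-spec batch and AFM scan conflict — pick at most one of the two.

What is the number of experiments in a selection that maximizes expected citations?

3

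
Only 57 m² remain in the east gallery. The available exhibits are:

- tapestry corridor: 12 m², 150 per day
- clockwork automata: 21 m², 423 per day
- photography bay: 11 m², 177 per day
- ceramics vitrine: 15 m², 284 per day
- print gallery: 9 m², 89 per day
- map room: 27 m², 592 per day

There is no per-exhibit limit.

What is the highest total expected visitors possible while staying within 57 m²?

1184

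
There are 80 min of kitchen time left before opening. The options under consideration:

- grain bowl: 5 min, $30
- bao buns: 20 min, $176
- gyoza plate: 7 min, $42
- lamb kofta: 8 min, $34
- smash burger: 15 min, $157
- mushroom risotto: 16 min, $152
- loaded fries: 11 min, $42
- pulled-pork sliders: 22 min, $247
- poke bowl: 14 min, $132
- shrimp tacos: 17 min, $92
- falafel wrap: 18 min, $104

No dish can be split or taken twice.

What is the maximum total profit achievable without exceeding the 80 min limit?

The ratio heuristic lands on grain bowl + gyoza plate + smash burger + mushroom risotto + pulled-pork sliders + poke bowl (760) but leaves 1 min idle.
The 19 min tied up in grain bowl and poke bowl is better spent on bao buns — total rises to 774 (80 min).
No other feasible combination exceeds 774.

774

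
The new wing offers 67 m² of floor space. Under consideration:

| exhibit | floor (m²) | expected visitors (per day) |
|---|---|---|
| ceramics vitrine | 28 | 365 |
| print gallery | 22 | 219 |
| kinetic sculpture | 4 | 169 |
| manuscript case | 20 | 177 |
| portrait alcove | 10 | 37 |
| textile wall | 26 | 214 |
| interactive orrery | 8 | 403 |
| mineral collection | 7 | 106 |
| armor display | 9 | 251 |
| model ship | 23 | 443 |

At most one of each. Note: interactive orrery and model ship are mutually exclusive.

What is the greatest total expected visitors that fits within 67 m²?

1331

Best packing: ceramics vitrine + kinetic sculpture + portrait alcove + interactive orrery + mineral collection + armor display — 66 m², 1331 total.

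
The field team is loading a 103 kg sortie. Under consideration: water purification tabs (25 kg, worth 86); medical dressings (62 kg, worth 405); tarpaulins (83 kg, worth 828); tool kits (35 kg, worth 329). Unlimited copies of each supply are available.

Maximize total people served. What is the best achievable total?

The ratio ordering already packs tightly: tarpaulins, 83 kg, 828.

828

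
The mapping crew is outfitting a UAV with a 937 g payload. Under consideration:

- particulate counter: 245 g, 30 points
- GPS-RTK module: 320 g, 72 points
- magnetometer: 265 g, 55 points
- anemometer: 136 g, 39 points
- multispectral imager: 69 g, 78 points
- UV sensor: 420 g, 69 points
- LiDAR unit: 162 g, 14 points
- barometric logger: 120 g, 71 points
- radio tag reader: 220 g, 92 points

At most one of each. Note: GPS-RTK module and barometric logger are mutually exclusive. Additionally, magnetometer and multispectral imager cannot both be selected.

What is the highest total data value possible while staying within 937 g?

310

Particulate counter + anemometer + multispectral imager + barometric logger + radio tag reader uses 790 of the 937 g and totals 310.
No other feasible combination exceeds 310.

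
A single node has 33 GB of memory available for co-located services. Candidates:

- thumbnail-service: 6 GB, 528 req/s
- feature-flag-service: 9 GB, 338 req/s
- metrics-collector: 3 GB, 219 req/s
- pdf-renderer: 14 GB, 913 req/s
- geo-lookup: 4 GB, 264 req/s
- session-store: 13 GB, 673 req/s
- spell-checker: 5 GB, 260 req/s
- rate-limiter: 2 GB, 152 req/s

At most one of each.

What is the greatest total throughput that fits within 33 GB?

Ranking by ratio (throughput/GB): thumbnail-service 88.00, rate-limiter 76.00, metrics-collector 73.00, geo-lookup 66.00.
A density-first pass picks thumbnail-service + metrics-collector + pdf-renderer + geo-lookup + rate-limiter — 2076 at 29 GB.
The 2 GB tied up in rate-limiter is better spent on spell-checker — total rises to 2184 (32 GB).

2184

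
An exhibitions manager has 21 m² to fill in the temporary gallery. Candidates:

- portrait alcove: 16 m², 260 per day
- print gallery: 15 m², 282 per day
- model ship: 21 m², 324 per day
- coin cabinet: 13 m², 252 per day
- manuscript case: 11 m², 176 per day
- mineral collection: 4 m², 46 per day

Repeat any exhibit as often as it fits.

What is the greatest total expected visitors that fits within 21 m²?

Coin cabinet + 2×mineral collection uses 21 of the 21 m² and totals 344.
That's the maximum — no swap from here does better than 344.

344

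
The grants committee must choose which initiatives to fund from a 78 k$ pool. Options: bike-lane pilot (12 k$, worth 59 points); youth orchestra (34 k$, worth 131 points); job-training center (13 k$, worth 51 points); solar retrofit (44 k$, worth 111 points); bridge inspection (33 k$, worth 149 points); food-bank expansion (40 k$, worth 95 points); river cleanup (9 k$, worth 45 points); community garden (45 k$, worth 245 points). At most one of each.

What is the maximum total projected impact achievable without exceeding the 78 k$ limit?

Density check — community garden 5.44, river cleanup 5.00, bike-lane pilot 4.92, bridge inspection 4.52 are the best per k$.
Filling by ratio: bike-lane pilot + river cleanup + community garden for 349, with 12 k$ left unused.
The 21 k$ tied up in bike-lane pilot and river cleanup is better spent on bridge inspection — total rises to 394 (78 k$).
Next best is bike-lane pilot + job-training center + community garden at 355 (70 k$) — short by 39.

394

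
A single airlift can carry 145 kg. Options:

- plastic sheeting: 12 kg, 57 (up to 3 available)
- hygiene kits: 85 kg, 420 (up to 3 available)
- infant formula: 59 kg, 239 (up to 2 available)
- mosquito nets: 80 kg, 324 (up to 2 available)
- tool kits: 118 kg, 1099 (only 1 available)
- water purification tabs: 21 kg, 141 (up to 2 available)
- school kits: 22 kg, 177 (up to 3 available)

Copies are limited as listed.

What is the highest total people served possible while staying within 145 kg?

1276

Density check — tool kits 9.31, school kits 8.05, water purification tabs 6.71 are the best per kg.
Best packing: tool kits + school kits — 140 kg, 1276 total.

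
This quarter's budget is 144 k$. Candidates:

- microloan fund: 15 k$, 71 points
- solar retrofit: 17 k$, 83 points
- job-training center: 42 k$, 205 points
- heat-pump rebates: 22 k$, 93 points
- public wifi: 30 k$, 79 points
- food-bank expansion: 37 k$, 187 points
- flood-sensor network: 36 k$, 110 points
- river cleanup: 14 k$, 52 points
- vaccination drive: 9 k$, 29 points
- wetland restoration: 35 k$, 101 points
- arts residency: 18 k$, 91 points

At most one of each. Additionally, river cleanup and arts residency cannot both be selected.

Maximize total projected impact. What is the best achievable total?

676

Best packing: microloan fund + job-training center + heat-pump rebates + food-bank expansion + vaccination drive + arts residency — 143 k$, 676 total.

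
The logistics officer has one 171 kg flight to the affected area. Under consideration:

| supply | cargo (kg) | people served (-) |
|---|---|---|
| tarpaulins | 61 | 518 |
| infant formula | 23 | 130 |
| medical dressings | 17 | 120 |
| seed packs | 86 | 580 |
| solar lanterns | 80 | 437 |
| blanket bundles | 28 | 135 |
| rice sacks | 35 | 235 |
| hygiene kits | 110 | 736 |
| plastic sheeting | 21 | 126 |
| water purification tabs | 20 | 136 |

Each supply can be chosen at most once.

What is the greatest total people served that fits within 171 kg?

1254

The ratio heuristic lands on tarpaulins + medical dressings + rice sacks + plastic sheeting + water purification tabs (1135) but leaves 17 kg idle.
But tarpaulins + hygiene kits fits in 171 kg and reaches 1254.
Runner-up tarpaulins + seed packs + water purification tabs tops out at 1234.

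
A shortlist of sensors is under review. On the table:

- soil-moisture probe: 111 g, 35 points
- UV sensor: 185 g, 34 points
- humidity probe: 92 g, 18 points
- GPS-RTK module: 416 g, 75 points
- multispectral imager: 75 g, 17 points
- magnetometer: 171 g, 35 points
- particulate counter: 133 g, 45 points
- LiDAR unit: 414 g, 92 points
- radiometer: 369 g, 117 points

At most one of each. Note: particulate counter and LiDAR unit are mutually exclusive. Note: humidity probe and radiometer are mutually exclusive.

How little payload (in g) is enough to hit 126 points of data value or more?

Need the lightest bundle worth ≥ 126.
multispectral imager + radiometer reaches 134 using 444 g.
Below 444 g the best achievable stays under 126.

444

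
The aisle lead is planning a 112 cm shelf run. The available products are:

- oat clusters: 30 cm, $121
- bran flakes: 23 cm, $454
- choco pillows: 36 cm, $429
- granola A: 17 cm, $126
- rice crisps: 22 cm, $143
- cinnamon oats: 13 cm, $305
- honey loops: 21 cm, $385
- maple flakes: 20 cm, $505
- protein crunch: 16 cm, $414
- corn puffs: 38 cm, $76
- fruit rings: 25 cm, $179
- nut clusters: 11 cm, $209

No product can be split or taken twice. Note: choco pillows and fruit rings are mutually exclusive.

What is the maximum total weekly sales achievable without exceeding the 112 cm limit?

Taking bran flakes + cinnamon oats + honey loops + maple flakes + protein crunch + nut clusters: 104 cm used, 2272 in weekly sales.
Next best is bran flakes + granola A + cinnamon oats + honey loops + maple flakes + protein crunch at 2189 (110 cm) — short by 83.

2272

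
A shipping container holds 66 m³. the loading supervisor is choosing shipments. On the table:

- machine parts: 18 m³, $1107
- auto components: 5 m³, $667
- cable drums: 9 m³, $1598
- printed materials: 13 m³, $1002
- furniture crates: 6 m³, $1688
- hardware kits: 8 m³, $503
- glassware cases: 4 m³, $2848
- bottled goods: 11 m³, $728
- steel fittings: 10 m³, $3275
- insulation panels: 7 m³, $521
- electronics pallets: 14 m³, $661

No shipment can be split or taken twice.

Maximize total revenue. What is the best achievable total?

Ranking by ratio (revenue/m³): glassware cases 712.00, steel fittings 327.50, furniture crates 281.33.
Best packing: auto components + cable drums + printed materials + furniture crates + glassware cases + bottled goods + steel fittings + insulation panels — 65 m³, 12327 total.
The closest alternative, auto components + cable drums + printed materials + furniture crates + hardware kits + glassware cases + bottled goods + steel fittings, reaches only 12309.

12327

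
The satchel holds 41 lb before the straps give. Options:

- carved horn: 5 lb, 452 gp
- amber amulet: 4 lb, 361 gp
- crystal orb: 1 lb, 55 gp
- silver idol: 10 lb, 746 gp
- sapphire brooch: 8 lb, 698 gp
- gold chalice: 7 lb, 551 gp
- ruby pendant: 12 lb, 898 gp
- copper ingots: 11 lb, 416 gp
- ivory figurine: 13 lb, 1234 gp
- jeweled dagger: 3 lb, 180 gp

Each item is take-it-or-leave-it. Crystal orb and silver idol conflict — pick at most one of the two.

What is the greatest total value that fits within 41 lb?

Density check — ivory figurine 94.92, carved horn 90.40, amber amulet 90.25 are the best per lb.
Taking carved horn + amber amulet + crystal orb + sapphire brooch + gold chalice + ivory figurine + jeweled dagger: 41 lb used, 3531 in value.
Nothing else feasible within 41 lb beats 3531.

3531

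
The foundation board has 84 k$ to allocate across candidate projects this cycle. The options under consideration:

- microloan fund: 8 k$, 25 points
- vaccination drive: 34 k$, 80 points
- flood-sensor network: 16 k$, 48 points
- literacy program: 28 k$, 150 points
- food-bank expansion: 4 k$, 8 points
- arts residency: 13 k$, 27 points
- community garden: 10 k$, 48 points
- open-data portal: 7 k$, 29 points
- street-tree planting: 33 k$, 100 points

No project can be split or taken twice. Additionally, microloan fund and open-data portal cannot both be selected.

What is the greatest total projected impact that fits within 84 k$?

Taking literacy program + food-bank expansion + community garden + open-data portal + street-tree planting: 82 k$ used, 335 in projected impact.
Runner-up microloan fund + literacy program + food-bank expansion + community garden + street-tree planting tops out at 331.

335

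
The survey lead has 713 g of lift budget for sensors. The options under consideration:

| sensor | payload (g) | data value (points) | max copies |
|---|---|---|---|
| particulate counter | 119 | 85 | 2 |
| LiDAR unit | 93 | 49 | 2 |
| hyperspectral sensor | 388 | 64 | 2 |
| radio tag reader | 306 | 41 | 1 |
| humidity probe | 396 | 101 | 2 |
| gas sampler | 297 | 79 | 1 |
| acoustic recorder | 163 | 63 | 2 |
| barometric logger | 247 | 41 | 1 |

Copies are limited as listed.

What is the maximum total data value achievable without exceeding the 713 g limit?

345

Ranking by ratio (data value/g): particulate counter 0.71, LiDAR unit 0.53, acoustic recorder 0.39.
Taking the top-ratio sensors first gives 2×particulate counter + 2×LiDAR unit + acoustic recorder for 331 (587 g).
Replace LiDAR unit with acoustic recorder: the trade gains 14 net, giving 345 at 657 g.
Nothing else within 713 g beats 345.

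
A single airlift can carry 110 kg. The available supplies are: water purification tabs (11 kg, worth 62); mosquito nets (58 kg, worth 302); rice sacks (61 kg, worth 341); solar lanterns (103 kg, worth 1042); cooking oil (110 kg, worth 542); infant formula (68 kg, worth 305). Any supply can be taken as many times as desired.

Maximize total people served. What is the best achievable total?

1042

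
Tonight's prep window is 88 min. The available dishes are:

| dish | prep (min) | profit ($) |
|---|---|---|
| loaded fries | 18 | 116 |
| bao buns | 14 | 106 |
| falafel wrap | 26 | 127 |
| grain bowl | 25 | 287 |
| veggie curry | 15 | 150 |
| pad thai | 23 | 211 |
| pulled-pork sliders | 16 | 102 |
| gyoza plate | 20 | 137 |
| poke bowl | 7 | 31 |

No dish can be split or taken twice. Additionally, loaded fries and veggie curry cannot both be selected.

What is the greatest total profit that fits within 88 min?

785

Ranking by ratio (profit/min): grain bowl 11.48, veggie curry 10.00, pad thai 9.17.
Best packing: grain bowl + veggie curry + pad thai + gyoza plate — 83 min, 785 total.
Bao buns + grain bowl + veggie curry + pad thai + poke bowl matches that 785 at 84 min; no feasible combination exceeds it.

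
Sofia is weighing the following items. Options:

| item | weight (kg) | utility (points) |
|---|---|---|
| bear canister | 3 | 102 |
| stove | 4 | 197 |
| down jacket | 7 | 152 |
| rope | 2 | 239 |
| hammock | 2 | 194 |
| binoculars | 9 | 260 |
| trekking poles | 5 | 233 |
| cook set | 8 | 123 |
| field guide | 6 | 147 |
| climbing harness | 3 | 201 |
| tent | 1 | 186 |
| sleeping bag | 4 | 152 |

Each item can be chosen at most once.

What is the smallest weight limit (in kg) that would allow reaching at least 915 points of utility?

11

Look for the lowest-weight combination reaching 915.
Taking bear canister + rope + hammock + climbing harness + tent gives 922 (≥ 915) for 11 kg.
Any bundle with less than 11 kg falls short of 915.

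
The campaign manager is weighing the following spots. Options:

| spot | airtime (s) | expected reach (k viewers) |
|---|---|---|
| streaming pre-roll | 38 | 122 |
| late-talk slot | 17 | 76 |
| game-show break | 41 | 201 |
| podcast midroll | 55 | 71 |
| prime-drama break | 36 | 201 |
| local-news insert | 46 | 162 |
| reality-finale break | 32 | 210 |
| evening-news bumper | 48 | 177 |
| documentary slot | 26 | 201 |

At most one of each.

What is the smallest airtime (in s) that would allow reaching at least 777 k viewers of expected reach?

Minimise s subject to total expected reach ≥ 777.
game-show break + prime-drama break + reality-finale break + documentary slot reaches 813 using 135 s.
Below 135 s the best achievable stays under 777.

135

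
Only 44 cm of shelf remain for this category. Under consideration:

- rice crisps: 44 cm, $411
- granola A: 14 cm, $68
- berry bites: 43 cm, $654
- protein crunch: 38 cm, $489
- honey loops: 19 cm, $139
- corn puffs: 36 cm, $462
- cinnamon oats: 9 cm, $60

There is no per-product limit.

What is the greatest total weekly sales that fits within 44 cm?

654

Ranking by ratio (weekly sales/cm): berry bites 15.21, protein crunch 12.87, corn puffs 12.83, rice crisps 9.34.
Best packing: berry bites — 43 cm, 654 total.
The spare 1 cm is too small for any remaining product, and no exchange beats 654.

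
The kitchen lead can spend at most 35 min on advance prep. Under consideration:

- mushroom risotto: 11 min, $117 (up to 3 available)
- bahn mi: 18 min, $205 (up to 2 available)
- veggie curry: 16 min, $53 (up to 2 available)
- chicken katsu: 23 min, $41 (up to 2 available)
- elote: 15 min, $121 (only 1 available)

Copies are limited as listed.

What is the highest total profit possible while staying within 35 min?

351

By profit per min: bahn mi 11.39, mushroom risotto 10.64, elote 8.07 lead.
Taking the top-ratio dishes first gives mushroom risotto + bahn mi for 322 (29 min).
The 18 min tied up in bahn mi is better spent on 2×mushroom risotto — total rises to 351 (33 min).
The spare 2 min is too small for any remaining dish, and no exchange beats 351.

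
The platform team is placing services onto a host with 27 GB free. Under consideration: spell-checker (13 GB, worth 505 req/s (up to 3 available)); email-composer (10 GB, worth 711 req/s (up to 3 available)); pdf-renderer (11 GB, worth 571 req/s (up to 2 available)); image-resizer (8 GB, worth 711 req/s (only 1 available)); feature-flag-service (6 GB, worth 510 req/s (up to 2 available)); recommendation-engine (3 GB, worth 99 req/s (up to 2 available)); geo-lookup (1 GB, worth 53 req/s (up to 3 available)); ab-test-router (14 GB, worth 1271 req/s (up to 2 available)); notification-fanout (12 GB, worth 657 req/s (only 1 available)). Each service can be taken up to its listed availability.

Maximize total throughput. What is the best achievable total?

2344

Filling by ratio: image-resizer + 3×geo-lookup + ab-test-router for 2141, with 2 GB left unused.
Dropping image-resizer and 2×geo-lookup frees 10 GB; slotting in 2×feature-flag-service (12 GB) lifts the total to 2344 at 27 GB.
No other feasible combination exceeds 2344.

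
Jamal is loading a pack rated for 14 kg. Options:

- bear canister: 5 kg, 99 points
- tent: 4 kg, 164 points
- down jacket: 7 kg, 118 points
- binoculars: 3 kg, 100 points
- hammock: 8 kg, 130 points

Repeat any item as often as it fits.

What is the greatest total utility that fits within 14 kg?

Greedy by ratio would take 3×tent: 12 kg used, total 492.
Dropping tent frees 4 kg; slotting in 2×binoculars (6 kg) lifts the total to 528 at 14 kg.
No other feasible combination exceeds 528.

528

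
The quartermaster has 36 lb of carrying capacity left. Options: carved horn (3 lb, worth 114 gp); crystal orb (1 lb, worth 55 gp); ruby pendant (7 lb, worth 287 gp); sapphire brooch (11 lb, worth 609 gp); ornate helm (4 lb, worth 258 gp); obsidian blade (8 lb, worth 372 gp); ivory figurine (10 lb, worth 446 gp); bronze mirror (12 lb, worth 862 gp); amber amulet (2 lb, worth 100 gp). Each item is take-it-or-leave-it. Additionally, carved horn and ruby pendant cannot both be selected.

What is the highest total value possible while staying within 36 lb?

2156

Ranking by ratio (value/lb): bronze mirror 71.83, ornate helm 64.50, sapphire brooch 55.36, crystal orb 55.00.
Taking the top-ratio items first gives carved horn + crystal orb + sapphire brooch + ornate helm + bronze mirror + amber amulet for 1998 (33 lb).
The 5 lb tied up in carved horn and amber amulet is better spent on obsidian blade — total rises to 2156 (36 lb).
The closest alternative, ruby pendant + sapphire brooch + ornate helm + bronze mirror + amber amulet, reaches only 2116.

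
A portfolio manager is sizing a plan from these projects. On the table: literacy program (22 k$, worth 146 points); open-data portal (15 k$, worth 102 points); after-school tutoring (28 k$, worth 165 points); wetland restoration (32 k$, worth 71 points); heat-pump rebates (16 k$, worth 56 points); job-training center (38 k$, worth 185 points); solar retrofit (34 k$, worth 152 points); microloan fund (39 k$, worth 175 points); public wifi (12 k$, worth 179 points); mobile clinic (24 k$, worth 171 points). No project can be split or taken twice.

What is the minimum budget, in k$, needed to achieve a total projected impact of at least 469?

58

Look for the lowest-budget combination reaching 469.
literacy program + public wifi + mobile clinic: 496 projected impact at 58 k$.
Any bundle with less than 58 k$ falls short of 469.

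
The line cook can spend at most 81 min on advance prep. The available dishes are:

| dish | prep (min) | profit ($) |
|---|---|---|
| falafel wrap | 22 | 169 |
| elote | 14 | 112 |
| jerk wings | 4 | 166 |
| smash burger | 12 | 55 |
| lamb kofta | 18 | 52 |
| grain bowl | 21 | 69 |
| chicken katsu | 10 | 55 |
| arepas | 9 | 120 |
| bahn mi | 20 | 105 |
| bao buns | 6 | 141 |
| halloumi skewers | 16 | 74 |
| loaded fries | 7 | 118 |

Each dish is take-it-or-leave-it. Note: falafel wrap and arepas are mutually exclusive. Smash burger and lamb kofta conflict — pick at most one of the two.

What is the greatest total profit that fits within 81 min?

841

Elote + jerk wings + smash burger + chicken katsu + arepas + bao buns + halloumi skewers + loaded fries uses 78 of the 81 min and totals 841.
The spare 3 min is too small for any remaining dish, and no feasible exchange beats 841.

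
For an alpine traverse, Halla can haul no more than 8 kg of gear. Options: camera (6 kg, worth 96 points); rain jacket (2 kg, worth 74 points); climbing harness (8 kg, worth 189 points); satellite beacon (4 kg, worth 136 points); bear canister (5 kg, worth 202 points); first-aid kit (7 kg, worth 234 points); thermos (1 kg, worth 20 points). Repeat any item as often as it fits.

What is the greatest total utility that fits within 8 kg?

296

Taking 4×rain jacket: 8 kg used, 296 in utility.
That's the maximum — no swap from here does better than 296.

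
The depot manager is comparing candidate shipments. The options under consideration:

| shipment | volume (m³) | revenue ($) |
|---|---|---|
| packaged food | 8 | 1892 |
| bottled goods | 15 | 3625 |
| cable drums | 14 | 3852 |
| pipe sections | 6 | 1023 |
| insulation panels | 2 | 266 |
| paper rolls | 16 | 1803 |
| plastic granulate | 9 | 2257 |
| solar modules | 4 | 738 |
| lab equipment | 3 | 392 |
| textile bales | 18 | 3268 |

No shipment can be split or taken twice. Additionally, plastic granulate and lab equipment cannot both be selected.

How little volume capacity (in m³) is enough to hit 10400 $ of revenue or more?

Minimise m³ subject to total revenue ≥ 10400.
bottled goods + cable drums + plastic granulate + solar modules reaches 10472 using 42 m³.
Any bundle with less than 42 m³ falls short of 10400.

42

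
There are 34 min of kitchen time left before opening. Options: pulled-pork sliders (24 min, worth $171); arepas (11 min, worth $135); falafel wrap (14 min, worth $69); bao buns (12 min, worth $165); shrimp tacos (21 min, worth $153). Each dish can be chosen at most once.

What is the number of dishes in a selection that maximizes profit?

2

Optimal total is 318.
bao buns + shrimp tacos hits 318 at 33 min.
Every optimal selection uses 2 dishes.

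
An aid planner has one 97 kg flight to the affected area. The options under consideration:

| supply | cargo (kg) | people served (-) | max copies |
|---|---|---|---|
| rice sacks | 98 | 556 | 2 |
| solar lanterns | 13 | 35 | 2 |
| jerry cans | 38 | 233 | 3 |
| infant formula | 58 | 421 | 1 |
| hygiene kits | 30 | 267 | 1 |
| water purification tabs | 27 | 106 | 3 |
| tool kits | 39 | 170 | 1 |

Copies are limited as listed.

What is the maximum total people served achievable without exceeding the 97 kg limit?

688

Taking infant formula + hygiene kits: 88 kg used, 688 in people served.
Nothing else within 97 kg beats 688.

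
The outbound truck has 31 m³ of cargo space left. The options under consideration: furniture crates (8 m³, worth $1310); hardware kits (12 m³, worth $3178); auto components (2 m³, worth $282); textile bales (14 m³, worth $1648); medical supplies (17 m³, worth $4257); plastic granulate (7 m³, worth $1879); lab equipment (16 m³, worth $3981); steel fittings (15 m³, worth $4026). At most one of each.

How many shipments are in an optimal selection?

2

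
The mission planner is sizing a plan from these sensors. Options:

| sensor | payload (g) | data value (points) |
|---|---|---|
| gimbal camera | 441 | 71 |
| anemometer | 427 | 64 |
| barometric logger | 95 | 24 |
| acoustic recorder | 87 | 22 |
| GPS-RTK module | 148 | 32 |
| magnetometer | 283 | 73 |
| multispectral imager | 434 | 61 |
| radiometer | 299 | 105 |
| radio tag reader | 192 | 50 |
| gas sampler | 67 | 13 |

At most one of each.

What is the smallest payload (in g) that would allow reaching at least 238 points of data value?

Need the lightest bundle worth ≥ 238.
magnetometer + radiometer + radio tag reader + gas sampler: 241 data value at 841 g.
Below 841 g the best achievable stays under 238.

841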